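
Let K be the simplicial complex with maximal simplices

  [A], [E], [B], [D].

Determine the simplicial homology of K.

Fix the vertex order A < B < D < E and write every simplex with vertices in increasing order. Then dim K = 0 and the simplices of K are:

  0-simplices (4): A, B, D, E

so the chain groups are C_0 ≅ Z^4.

Now H_k = ker ∂_k / im ∂_{k+1}, so:

  H_0: rank C_0 − rank ∂_1 = 4 − 0 = 4, and there is no ∂_1, so H_0 ≅ Z^4.

H_0 ≅ Z^4.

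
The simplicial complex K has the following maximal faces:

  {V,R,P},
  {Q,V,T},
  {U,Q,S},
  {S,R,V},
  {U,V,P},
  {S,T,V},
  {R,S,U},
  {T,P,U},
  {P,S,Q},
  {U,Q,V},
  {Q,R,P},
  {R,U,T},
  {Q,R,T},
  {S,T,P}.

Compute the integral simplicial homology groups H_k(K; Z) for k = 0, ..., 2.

H_0 = Z,  H_1 = Z^2,  H_2 = Z.

Order the vertices as P < Q < R < S < T < U < V. Listing each simplex with vertices in this order, K has dimension 2 with simplices:

  0-simplices (7): P, Q, R, S, T, U, V
  1-simplices (21): PQ, PR, PS, PT, PU, PV, QR, QS, QT, QU, QV, RS, RT, RU, RV, ST, SU, SV, TU, TV, UV
  2-simplices (14): PQR, PQS, PRV, PST, PTU, PUV, QRT, QSU, QTV, QUV, RSU, RSV, RTU, STV

so the chain groups are C_0 ≅ Z^7, C_1 ≅ Z^21, C_2 ≅ Z^14.

The boundary map ∂_1: C_1 → C_0 maps an edge to its endpoints' difference, ∂[p,q] = q − p. For instance
  ∂RU = U − R.
The 7×21 boundary matrix has rank 6 and Smith normal form diag(1,1,1,1,1,1).

The boundary map ∂_2: C_2 → C_1 sends each 2-simplex [p,q,r] to [q,r] − [p,r] + [p,q]. For instance
  ∂PUV = UV − PV + PU,
  ∂QTV = TV − QV + QT.
The resulting 21×14 matrix has rank 13, and its Smith normal form has invariant factors (1,1,1,1,1,1,1,1,1,1,1,1,1).

Now H_k = ker ∂_k / im ∂_{k+1}, so:

  H_0: rank C_0 − rank ∂_1 = 7 − 6 = 1, and the invariant factors of ∂_1 are all 1, so H_0 ≅ Z.
  H_1: rank ker ∂_1 − rank ∂_2 = (21 − 6) − 13 = 2, and the invariant factors of ∂_2 are all 1, so H_1 ≅ Z^2.
  H_2: rank ker ∂_2 − rank ∂_3 = (14 − 13) − 0 = 1, and there is no ∂_3, so H_2 ≅ Z.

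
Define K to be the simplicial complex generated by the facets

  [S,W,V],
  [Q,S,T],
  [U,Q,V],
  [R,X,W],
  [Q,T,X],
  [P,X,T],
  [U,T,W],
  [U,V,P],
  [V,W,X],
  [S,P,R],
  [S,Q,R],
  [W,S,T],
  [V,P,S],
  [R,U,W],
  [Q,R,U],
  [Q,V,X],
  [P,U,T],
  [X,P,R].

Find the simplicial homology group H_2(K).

Take the total order P < Q < R < S < T < U < V < W < X on the vertex set. Then K (dimension 2) consists of the simplices:

  0-simplices (9): P, Q, R, S, T, U, V, W, X
  1-simplices (27): PR, PS, PT, PU, PV, PX, QR, QS, QT, QU, QV, QX, RS, RU, RW, RX, ST, SV, SW, TU, TW, TX, UV, UW, VW, VX, WX
  2-simplices (18): PRS, PRX, PSV, PTU, PTX, PUV, QRS, QRU, QST, QTX, QUV, QVX, RUW, RWX, STW, SVW, TUW, VWX

Hence C_0 ≅ Z^9, C_1 ≅ Z^27, C_2 ≅ Z^18.

Boundary ∂_1: C_1 → C_0 sends each edge [p,q] (with p < q) to q − p.
As a 9×27 matrix over Z this has rank 8, with invariant factors (1,1,1,1,1,1,1,1).

The boundary map ∂_2: C_2 → C_1 maps a triangle to the signed sum of its edges. For instance
  ∂QRU = RU − QU + QR,
  ∂RUW = UW − RW + RU.
This gives a 27×18 integer matrix of rank 17; reducing to Smith normal form yields diagonal entries (1,1,1,1,1,1,1,1,1,1,1,1,1,1,1,1,1).

From H_k ≅ ker(∂_k) / im(∂_{k+1}) we obtain:

  H_2: rank ker ∂_2 − rank ∂_3 = (18 − 17) − 0 = 1, and there is no ∂_3, so H_2 ≅ Z.

H_2 ≅ Z.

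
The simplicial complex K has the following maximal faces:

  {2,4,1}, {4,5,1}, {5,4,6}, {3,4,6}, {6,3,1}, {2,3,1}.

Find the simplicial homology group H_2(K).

H_2 ≅ 0.

We work with the vertex ordering 1 < 2 < 3 < 4 < 5 < 6. The simplices of K, each written with vertices in increasing order, are:

  0-simplices (6): [1], [2], [3], [4], [5], [6]
  1-simplices (12): [1,2], [1,3], [1,4], [1,5], [1,6], [2,3], [2,4], [3,4], [3,6], [4,5], [4,6], [5,6]
  2-simplices (6): [1,2,3], [1,2,4], [1,3,6], [1,4,5], [3,4,6], [4,5,6]

Hence C_0 ≅ Z^6, C_1 ≅ Z^12, C_2 ≅ Z^6.

The boundary map ∂_1: C_1 → C_0 sends each edge [p,q] (with p < q) to q − p.
The resulting 6×12 matrix has rank 5, and its Smith normal form has invariant factors (1,1,1,1,1).

Boundary ∂_2: C_2 → C_1 maps a triangle to the signed sum of its edges. For instance
  ∂[3,4,6] = [4,6] − [3,6] + [3,4],
  ∂[1,3,6] = [3,6] − [1,6] + [1,3].
This gives a 12×6 integer matrix of rank 6; reducing to Smith normal form yields diagonal entries (1,1,1,1,1,1).

Now H_k = ker ∂_k / im ∂_{k+1}, so:

  H_2: rank ker ∂_2 − rank ∂_3 = (6 − 6) − 0 = 0, and there is no ∂_3, so H_2 = 0.

(K is a triangulation of the cylinder S^1 x I.)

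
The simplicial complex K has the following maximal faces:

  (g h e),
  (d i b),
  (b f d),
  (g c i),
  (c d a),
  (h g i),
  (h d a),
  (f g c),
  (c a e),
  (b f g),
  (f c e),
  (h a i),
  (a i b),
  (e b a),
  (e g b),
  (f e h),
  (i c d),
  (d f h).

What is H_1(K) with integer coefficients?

H_1 ≅ Z ⊕ Z/2.

Order the vertices as a < b < c < d < e < f < g < h < i. Listing each simplex with vertices in this order, K has dimension 2 with simplices:

  0-simplices (9): a, b, c, d, e, f, g, h, i
  1-simplices (27): ab, ac, ad, ae, ah, ai, bd, be, bf, bg, bi, cd, ce, cf, cg, ci, df, dh, di, ef, eg, eh, fg, fh, gh, gi, hi
  2-simplices (18): abe, abi, acd, ace, adh, ahi, bdf, bdi, beg, bfg, cdi, cef, cfg, cgi, dfh, efh, egh, ghi

giving chain groups C_0 ≅ Z^9, C_1 ≅ Z^27, C_2 ≅ Z^18.

The boundary map ∂_1: C_1 → C_0 maps an edge to its endpoints' difference, ∂[p,q] = q − p. For instance
  ∂bf = f − b.
The 9×27 boundary matrix has rank 8 and Smith normal form diag(1,1,1,1,1,1,1,1).

Boundary ∂_2: C_2 → C_1 sends each 2-simplex [p,q,r] to [q,r] − [p,r] + [p,q]. For instance
  ∂abe = be − ae + ab,
  ∂egh = gh − eh + eg.
This gives a 27×18 integer matrix of rank 18; reducing to Smith normal form yields diagonal entries (1,1,1,1,1,1,1,1,1,1,1,1,1,1,1,1,1,2).

Reading off H_k = ker ∂_k / im ∂_{k+1}:

  H_1: rank ker ∂_1 − rank ∂_2 = (27 − 8) − 18 = 1, and ∂_2 has invariant factor 2 > 1, so H_1 ≅ Z ⊕ Z/2.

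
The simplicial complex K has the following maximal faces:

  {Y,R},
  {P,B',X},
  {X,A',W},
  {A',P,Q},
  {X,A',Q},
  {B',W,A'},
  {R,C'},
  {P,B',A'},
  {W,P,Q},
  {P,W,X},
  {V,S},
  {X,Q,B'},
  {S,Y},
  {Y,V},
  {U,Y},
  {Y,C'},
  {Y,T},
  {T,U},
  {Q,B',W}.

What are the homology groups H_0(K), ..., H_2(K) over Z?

H_0 ≅ Z^2,  H_1 ≅ Z^3 ⊕ Z/2Z,  H_2 = 0.

Fix the vertex order P < Q < R < S < T < U < V < W < X < Y < A' < B' < C' and write every simplex with vertices in increasing order. Then dim K = 2 and the simplices of K are:

  0-simplices (13): [P], [Q], [R], [S], [T], [U], [V], [W], [X], [Y], [A'], [B'], [C']
  1-simplices (24): (24 of them)
  2-simplices (10): [P,Q,W], [P,Q,A'], [P,W,X], [P,X,B'], [P,A',B'], [Q,W,B'], [Q,X,A'], [Q,X,B'], [W,X,A'], [W,A',B']

so the chain groups are C_0 ≅ Z^13, C_1 ≅ Z^24, C_2 ≅ Z^10.

The boundary map ∂_1: C_1 → C_0 is given by ∂[p,q] = [q] − [p]. For instance
  ∂[T,Y] = [Y] − [T].
As a 13×24 matrix over Z this has rank 11, with invariant factors (1,1,1,1,1,1,1,1,1,1,1).

Boundary ∂_2: C_2 → C_1 sends each 2-simplex [p,q,r] to [q,r] − [p,r] + [p,q]. For instance
  ∂[Q,W,B'] = [W,B'] − [Q,B'] + [Q,W],
  ∂[P,A',B'] = [A',B'] − [P,B'] + [P,A'].
This gives a 24×10 integer matrix of rank 10; reducing to Smith normal form yields diagonal entries (1,1,1,1,1,1,1,1,1,2).

Reading off H_k = ker ∂_k / im ∂_{k+1}:

  H_0: rank C_0 − rank ∂_1 = 13 − 11 = 2, and the invariant factors of ∂_1 are all 1, so H_0 ≅ Z^2.
  H_1: rank ker ∂_1 − rank ∂_2 = (24 − 11) − 10 = 3, and ∂_2 has invariant factor 2 > 1, so H_1 ≅ Z^3 ⊕ Z/2Z.
  H_2: rank ker ∂_2 − rank ∂_3 = (10 − 10) − 0 = 0, and there is no ∂_3, so H_2 ≅ 0.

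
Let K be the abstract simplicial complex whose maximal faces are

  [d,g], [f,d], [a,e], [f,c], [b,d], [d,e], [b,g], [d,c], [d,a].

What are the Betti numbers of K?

b_0 = 1, b_1 = 3.

We work with the vertex ordering a < b < c < d < e < f < g. The simplices of K, each written with vertices in increasing order, are:

  0-simplices (7): a, b, c, d, e, f, g
  1-simplices (9): ad, ae, bd, bg, cd, cf, de, df, dg

so the chain groups are C_0 ≅ Z^7, C_1 ≅ Z^9.

∂_1: C_1 → C_0 maps an edge to its endpoints' difference, ∂[p,q] = q − p.
The resulting 7×9 matrix has rank 6, and its Smith normal form has invariant factors (1,1,1,1,1,1).

Computing H_k = (kernel of ∂_k) / (image of ∂_{k+1}):

  H_0: rank C_0 − rank ∂_1 = 7 − 6 = 1, and the invariant factors of ∂_1 are all 1, so H_0 ≅ Z.
  H_1: rank ker ∂_1 − rank ∂_2 = (9 − 6) − 0 = 3, and there is no ∂_2, so H_1 ≅ Z^3.

Hence the Betti numbers are b_0 = 1, b_1 = 3.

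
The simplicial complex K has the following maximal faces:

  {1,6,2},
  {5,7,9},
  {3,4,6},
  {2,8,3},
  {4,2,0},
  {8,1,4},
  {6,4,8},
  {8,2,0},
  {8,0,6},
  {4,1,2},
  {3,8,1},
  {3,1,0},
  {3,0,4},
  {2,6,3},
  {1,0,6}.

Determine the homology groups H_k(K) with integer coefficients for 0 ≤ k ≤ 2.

H_0 ≅ Z^2,  H_1 ≅ Z^2,  H_2 ≅ Z.

K has 10 vertices, 24 edges, 15 triangles.
rank ∂_0 = 0, rank ∂_1 = 8 ⇒ b_0 = 10 − 0 − 8 = 2; all invariant factors of ∂_1 are 1 so no torsion. So H_0 ≅ Z^2.
rank ∂_1 = 8, rank ∂_2 = 14 ⇒ b_1 = 24 − 8 − 14 = 2; all invariant factors of ∂_2 are 1 so no torsion. So H_1 ≅ Z^2.
rank ∂_2 = 14, rank ∂_3 = 0 ⇒ b_2 = 15 − 14 − 0 = 1. So H_2 ≅ Z.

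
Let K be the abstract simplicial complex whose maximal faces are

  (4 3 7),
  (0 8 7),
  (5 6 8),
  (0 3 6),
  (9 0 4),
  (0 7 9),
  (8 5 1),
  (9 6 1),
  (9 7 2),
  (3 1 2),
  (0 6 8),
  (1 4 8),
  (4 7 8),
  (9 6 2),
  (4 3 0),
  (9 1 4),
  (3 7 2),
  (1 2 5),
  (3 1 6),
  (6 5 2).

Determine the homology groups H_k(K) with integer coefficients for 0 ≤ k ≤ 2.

H_0 ≅ Z,  H_1 ≅ Z ⊕ Z/2Z,  H_2 = 0.

Fix the vertex order 0 < 1 < 2 < 3 < 4 < 5 < 6 < 7 < 8 < 9 and write every simplex with vertices in increasing order. Then dim K = 2 and the simplices of K are:

  0-simplices (10): [0], [1], [2], [3], [4], [5], [6], [7], [8], [9]
  1-simplices (30): (30 of them)
  2-simplices (20): (20 of them)

Hence C_0 ≅ Z^10, C_1 ≅ Z^30, C_2 ≅ Z^20.

The boundary map ∂_1: C_1 → C_0 is given by ∂[p,q] = [q] − [p]. For instance
  ∂[2,3] = [3] − [2].
The resulting 10×30 matrix has rank 9, and its Smith normal form has invariant factors (1,1,1,1,1,1,1,1,1).

Boundary ∂_2: C_2 → C_1 acts by ∂[p,q,r] = [q,r] − [p,r] + [p,q]. For instance
  ∂[1,4,8] = [4,8] − [1,8] + [1,4],
  ∂[1,6,9] = [6,9] − [1,9] + [1,6].
The 30×20 boundary matrix has rank 20 and Smith normal form diag(1,1,1,1,1,1,1,1,1,1,1,1,1,1,1,1,1,1,1,2).

Reading off H_k = ker ∂_k / im ∂_{k+1}:

  H_0: rank C_0 − rank ∂_1 = 10 − 9 = 1, and the invariant factors of ∂_1 are all 1, so H_0 = Z.
  H_1: rank ker ∂_1 − rank ∂_2 = (30 − 9) − 20 = 1, and ∂_2 has invariant factor 2 > 1, so H_1 = Z ⊕ Z/2Z.
  H_2: rank ker ∂_2 − rank ∂_3 = (20 − 20) − 0 = 0, and there is no ∂_3, so H_2 = 0.

(K is a triangulation of the Klein bottle.)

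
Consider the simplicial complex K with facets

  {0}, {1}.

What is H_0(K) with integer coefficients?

K has 2 vertices.
rank ∂_0 = 0, rank ∂_1 = 0 ⇒ b_0 = 2 − 0 − 0 = 2. So H_0 ≅ Z^2.

H_0 ≅ Z^2.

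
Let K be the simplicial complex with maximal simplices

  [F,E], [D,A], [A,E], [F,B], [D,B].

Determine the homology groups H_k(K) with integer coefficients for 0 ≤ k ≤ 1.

H_0 ≅ Z,  H_1 ≅ Z.

Order the vertices as A < B < D < E < F. Listing each simplex with vertices in this order, K has dimension 1 with simplices:

  0-simplices (5): A, B, D, E, F
  1-simplices (5): AD, AE, BD, BF, EF

so the chain groups are C_0 ≅ Z^5, C_1 ≅ Z^5.

∂_1: C_1 → C_0 is given by ∂[p,q] = [q] − [p]. For instance
  ∂BF = F − B.
The 5×5 boundary matrix has rank 4 and Smith normal form diag(1,1,1,1).

Computing H_k = (kernel of ∂_k) / (image of ∂_{k+1}):

  H_0: rank C_0 − rank ∂_1 = 5 − 4 = 1, and the invariant factors of ∂_1 are all 1, so H_0 = Z.
  H_1: rank ker ∂_1 − rank ∂_2 = (5 − 4) − 0 = 1, and there is no ∂_2, so H_1 = Z.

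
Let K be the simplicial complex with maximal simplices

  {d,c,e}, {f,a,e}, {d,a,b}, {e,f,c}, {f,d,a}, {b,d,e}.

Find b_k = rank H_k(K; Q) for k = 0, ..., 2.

b_0 = 1, b_1 = 1, b_2 = 0.

Order the vertices as a < b < c < d < e < f. Listing each simplex with vertices in this order, K has dimension 2 with simplices:

  0-simplices (6): a, b, c, d, e, f
  1-simplices (12): ab, ad, ae, af, bd, be, cd, ce, cf, de, df, ef
  2-simplices (6): abd, adf, aef, bde, cde, cef

Hence C_0 ≅ Z^6, C_1 ≅ Z^12, C_2 ≅ Z^6.

∂_1: C_1 → C_0 maps an edge to its endpoints' difference, ∂[p,q] = q − p.
The 6×12 boundary matrix has rank 5 and Smith normal form diag(1,1,1,1,1).

∂_2: C_2 → C_1 acts by ∂[p,q,r] = [q,r] − [p,r] + [p,q]. For instance
  ∂cde = de − ce + cd,
  ∂adf = df − af + ad.
As a 12×6 matrix over Z this has rank 6, with invariant factors (1,1,1,1,1,1).

Reading off H_k = ker ∂_k / im ∂_{k+1}:

  H_0: rank C_0 − rank ∂_1 = 6 − 5 = 1, and the invariant factors of ∂_1 are all 1, so H_0 = Z.
  H_1: rank ker ∂_1 − rank ∂_2 = (12 − 5) − 6 = 1, and the invariant factors of ∂_2 are all 1, so H_1 = Z.
  H_2: rank ker ∂_2 − rank ∂_3 = (6 − 6) − 0 = 0, and there is no ∂_3, so H_2 = 0.

As a check, the Euler characteristic is 6 − 12 + 6 = 0, which agrees with 1 − 1 + 0 = 0.

Hence the Betti numbers are b_0 = 1, b_1 = 1, b_2 = 0.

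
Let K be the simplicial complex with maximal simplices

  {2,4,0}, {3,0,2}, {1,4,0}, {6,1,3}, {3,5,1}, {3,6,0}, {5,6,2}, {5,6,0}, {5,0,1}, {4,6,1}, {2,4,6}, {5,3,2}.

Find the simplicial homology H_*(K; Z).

H_0 ≅ Z,  H_1 ≅ Z/2,  H_2 = 0.

We work with the vertex ordering 0 < 1 < 2 < 3 < 4 < 5 < 6. The simplices of K, each written with vertices in increasing order, are:

  0-simplices (7): [0], [1], [2], [3], [4], [5], [6]
  1-simplices (18): [0,1], [0,2], [0,3], [0,4], [0,5], [0,6], [1,3], [1,4], [1,5], [1,6], [2,3], [2,4], [2,5], [2,6], [3,5], [3,6], [4,6], [5,6]
  2-simplices (12): [0,1,4], [0,1,5], [0,2,3], [0,2,4], [0,3,6], [0,5,6], [1,3,5], [1,3,6], [1,4,6], [2,3,5], [2,4,6], [2,5,6]

so the chain groups are C_0 ≅ Z^7, C_1 ≅ Z^18, C_2 ≅ Z^12.

Boundary ∂_1: C_1 → C_0 is given by ∂[p,q] = [q] − [p]. For instance
  ∂[3,6] = [6] − [3].
The 7×18 boundary matrix has rank 6 and Smith normal form diag(1,1,1,1,1,1).

∂_2: C_2 → C_1 sends each 2-simplex [p,q,r] to [q,r] − [p,r] + [p,q]. For instance
  ∂[0,2,3] = [2,3] − [0,3] + [0,2],
  ∂[0,5,6] = [5,6] − [0,6] + [0,5].
The 18×12 boundary matrix has rank 12 and Smith normal form diag(1,1,1,1,1,1,1,1,1,1,1,2).

Reading off H_k = ker ∂_k / im ∂_{k+1}:

  H_0: rank C_0 − rank ∂_1 = 7 − 6 = 1, and the invariant factors of ∂_1 are all 1, so H_0 = Z.
  H_1: rank ker ∂_1 − rank ∂_2 = (18 − 6) − 12 = 0, and ∂_2 has invariant factor 2 > 1, so H_1 = Z/2.
  H_2: rank ker ∂_2 − rank ∂_3 = (12 − 12) − 0 = 0, and there is no ∂_3, so H_2 = 0.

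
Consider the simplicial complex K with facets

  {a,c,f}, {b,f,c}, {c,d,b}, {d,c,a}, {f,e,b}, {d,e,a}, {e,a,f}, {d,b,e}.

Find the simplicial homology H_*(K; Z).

We work with the vertex ordering a < b < c < d < e < f. The simplices of K, each written with vertices in increasing order, are:

  0-simplices (6): a, b, c, d, e, f
  1-simplices (12): ac, ad, ae, af, bc, bd, be, bf, cd, cf, de, ef
  2-simplices (8): acd, acf, ade, aef, bcd, bcf, bde, bef

Hence C_0 ≅ Z^6, C_1 ≅ Z^12, C_2 ≅ Z^8.

∂_1: C_1 → C_0 sends each edge [p,q] (with p < q) to q − p.
As a 6×12 matrix over Z this has rank 5, with invariant factors (1,1,1,1,1).

The boundary map ∂_2: C_2 → C_1 sends each 2-simplex [p,q,r] to [q,r] − [p,r] + [p,q]. For instance
  ∂acf = cf − af + ac,
  ∂acd = cd − ad + ac.
The resulting 12×8 matrix has rank 7, and its Smith normal form has invariant factors (1,1,1,1,1,1,1).

Now H_k = ker ∂_k / im ∂_{k+1}, so:

  H_0: rank C_0 − rank ∂_1 = 6 − 5 = 1, and the invariant factors of ∂_1 are all 1, so H_0 ≅ Z.
  H_1: rank ker ∂_1 − rank ∂_2 = (12 − 5) − 7 = 0, and the invariant factors of ∂_2 are all 1, so H_1 ≅ 0.
  H_2: rank ker ∂_2 − rank ∂_3 = (8 − 7) − 0 = 1, and there is no ∂_3, so H_2 ≅ Z.

(K is a triangulation of the 2-sphere S^2.)

H_0 ≅ Z,  H_1 = 0,  H_2 ≅ Z.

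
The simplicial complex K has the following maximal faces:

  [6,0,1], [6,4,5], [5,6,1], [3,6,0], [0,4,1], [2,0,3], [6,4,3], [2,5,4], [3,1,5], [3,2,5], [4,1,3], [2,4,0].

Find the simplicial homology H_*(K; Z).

Fix the vertex order 0 < 1 < 2 < 3 < 4 < 5 < 6 and write every simplex with vertices in increasing order. Then dim K = 2 and the simplices of K are:

  0-simplices (7): [0], [1], [2], [3], [4], [5], [6]
  1-simplices (18): [0,1], [0,2], [0,3], [0,4], [0,6], [1,3], [1,4], [1,5], [1,6], [2,3], [2,4], [2,5], [3,4], [3,5], [3,6], [4,5], [4,6], [5,6]
  2-simplices (12): [0,1,4], [0,1,6], [0,2,3], [0,2,4], [0,3,6], [1,3,4], [1,3,5], [1,5,6], [2,3,5], [2,4,5], [3,4,6], [4,5,6]

so the chain groups are C_0 ≅ Z^7, C_1 ≅ Z^18, C_2 ≅ Z^12.

The boundary map ∂_1: C_1 → C_0 sends each edge [p,q] (with p < q) to q − p.
As a 7×18 matrix over Z this has rank 6, with invariant factors (1,1,1,1,1,1).

The boundary map ∂_2: C_2 → C_1 acts by ∂[p,q,r] = [q,r] − [p,r] + [p,q]. For instance
  ∂[0,2,3] = [2,3] − [0,3] + [0,2],
  ∂[2,3,5] = [3,5] − [2,5] + [2,3].
The 18×12 boundary matrix has rank 12 and Smith normal form diag(1,1,1,1,1,1,1,1,1,1,1,2).

Computing H_k = (kernel of ∂_k) / (image of ∂_{k+1}):

  H_0: rank C_0 − rank ∂_1 = 7 − 6 = 1, and the invariant factors of ∂_1 are all 1, so H_0 = Z.
  H_1: rank ker ∂_1 − rank ∂_2 = (18 − 6) − 12 = 0, and ∂_2 has invariant factor 2 > 1, so H_1 = Z/2.
  H_2: rank ker ∂_2 − rank ∂_3 = (12 − 12) − 0 = 0, and there is no ∂_3, so H_2 = 0.

(K is a triangulation of the real projective plane RP^2.)

H_0 ≅ Z,  H_1 ≅ Z/2,  H_2 = 0.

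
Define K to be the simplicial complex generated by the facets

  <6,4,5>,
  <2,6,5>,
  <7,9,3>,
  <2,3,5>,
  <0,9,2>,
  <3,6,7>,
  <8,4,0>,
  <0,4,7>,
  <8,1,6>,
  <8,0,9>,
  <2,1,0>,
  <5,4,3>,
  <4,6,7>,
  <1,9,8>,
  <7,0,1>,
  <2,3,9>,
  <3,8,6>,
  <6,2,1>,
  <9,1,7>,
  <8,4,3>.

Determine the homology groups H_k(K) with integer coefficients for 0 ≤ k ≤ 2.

Fix the vertex order 0 < 1 < 2 < 3 < 4 < 5 < 6 < 7 < 8 < 9 and write every simplex with vertices in increasing order. Then dim K = 2 and the simplices of K are:

  0-simplices (10): [0], [1], [2], [3], [4], [5], [6], [7], [8], [9]
  1-simplices (30): (30 of them)
  2-simplices (20): (20 of them)

Hence C_0 ≅ Z^10, C_1 ≅ Z^30, C_2 ≅ Z^20.

The boundary map ∂_1: C_1 → C_0 sends each edge [p,q] (with p < q) to q − p. For instance
  ∂[0,2] = [2] − [0].
As a 10×30 matrix over Z this has rank 9, with invariant factors (1,1,1,1,1,1,1,1,1).

Boundary ∂_2: C_2 → C_1 maps a triangle to the signed sum of its edges. For instance
  ∂[2,3,9] = [3,9] − [2,9] + [2,3],
  ∂[4,5,6] = [5,6] − [4,6] + [4,5].
The resulting 30×20 matrix has rank 20, and its Smith normal form has invariant factors (1,1,1,1,1,1,1,1,1,1,1,1,1,1,1,1,1,1,1,2).

From H_k ≅ ker(∂_k) / im(∂_{k+1}) we obtain:

  H_0: rank C_0 − rank ∂_1 = 10 − 9 = 1, and the invariant factors of ∂_1 are all 1, so H_0 ≅ Z.
  H_1: rank ker ∂_1 − rank ∂_2 = (30 − 9) − 20 = 1, and ∂_2 has invariant factor 2 > 1, so H_1 ≅ Z ⊕ Z/2Z.
  H_2: rank ker ∂_2 − rank ∂_3 = (20 − 20) − 0 = 0, and there is no ∂_3, so H_2 ≅ 0.

H_0 ≅ Z,  H_1 ≅ Z ⊕ Z/2Z,  H_2 = 0.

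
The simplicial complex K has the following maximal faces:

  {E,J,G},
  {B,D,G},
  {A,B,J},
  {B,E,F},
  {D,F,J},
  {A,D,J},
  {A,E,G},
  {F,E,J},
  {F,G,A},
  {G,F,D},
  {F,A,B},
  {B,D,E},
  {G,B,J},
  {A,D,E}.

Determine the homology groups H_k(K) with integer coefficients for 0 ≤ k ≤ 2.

H_0 = Z,  H_1 = Z^2,  H_2 = Z.

Fix the vertex order A < B < D < E < F < G < J and write every simplex with vertices in increasing order. Then dim K = 2 and the simplices of K are:

  0-simplices (7): A, B, D, E, F, G, J
  1-simplices (21): AB, AD, AE, AF, AG, AJ, BD, BE, BF, BG, BJ, DE, DF, DG, DJ, EF, EG, EJ, FG, FJ, GJ
  2-simplices (14): ABF, ABJ, ADE, ADJ, AEG, AFG, BDE, BDG, BEF, BGJ, DFG, DFJ, EFJ, EGJ

Hence C_0 ≅ Z^7, C_1 ≅ Z^21, C_2 ≅ Z^14.

∂_1: C_1 → C_0 maps an edge to its endpoints' difference, ∂[p,q] = q − p.
This gives a 7×21 integer matrix of rank 6; reducing to Smith normal form yields diagonal entries (1,1,1,1,1,1).

∂_2: C_2 → C_1 acts by ∂[p,q,r] = [q,r] − [p,r] + [p,q]. For instance
  ∂ABJ = BJ − AJ + AB,
  ∂BGJ = GJ − BJ + BG.
The resulting 21×14 matrix has rank 13, and its Smith normal form has invariant factors (1,1,1,1,1,1,1,1,1,1,1,1,1).

Computing H_k = (kernel of ∂_k) / (image of ∂_{k+1}):

  H_0: rank C_0 − rank ∂_1 = 7 − 6 = 1, and the invariant factors of ∂_1 are all 1, so H_0 = Z.
  H_1: rank ker ∂_1 − rank ∂_2 = (21 − 6) − 13 = 2, and the invariant factors of ∂_2 are all 1, so H_1 = Z^2.
  H_2: rank ker ∂_2 − rank ∂_3 = (14 − 13) − 0 = 1, and there is no ∂_3, so H_2 = Z.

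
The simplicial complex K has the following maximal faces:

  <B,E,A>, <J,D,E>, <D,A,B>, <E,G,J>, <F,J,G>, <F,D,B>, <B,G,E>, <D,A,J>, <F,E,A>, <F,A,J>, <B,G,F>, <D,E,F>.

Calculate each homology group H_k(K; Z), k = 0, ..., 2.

We work with the vertex ordering A < B < D < E < F < G < J. The simplices of K, each written with vertices in increasing order, are:

  0-simplices (7): A, B, D, E, F, G, J
  1-simplices (18): AB, AD, AE, AF, AJ, BD, BE, BF, BG, DE, DF, DJ, EF, EG, EJ, FG, FJ, GJ
  2-simplices (12): ABD, ABE, ADJ, AEF, AFJ, BDF, BEG, BFG, DEF, DEJ, EGJ, FGJ

giving chain groups C_0 ≅ Z^7, C_1 ≅ Z^18, C_2 ≅ Z^12.

Boundary ∂_1: C_1 → C_0 maps an edge to its endpoints' difference, ∂[p,q] = q − p. For instance
  ∂AJ = J − A.
This gives a 7×18 integer matrix of rank 6; reducing to Smith normal form yields diagonal entries (1,1,1,1,1,1).

The boundary map ∂_2: C_2 → C_1 sends each 2-simplex [p,q,r] to [q,r] − [p,r] + [p,q]. For instance
  ∂DEJ = EJ − DJ + DE,
  ∂BFG = FG − BG + BF.
The resulting 18×12 matrix has rank 12, and its Smith normal form has invariant factors (1,1,1,1,1,1,1,1,1,1,1,2).

Reading off H_k = ker ∂_k / im ∂_{k+1}:

  H_0: rank C_0 − rank ∂_1 = 7 − 6 = 1, and the invariant factors of ∂_1 are all 1, so H_0 ≅ Z.
  H_1: rank ker ∂_1 − rank ∂_2 = (18 − 6) − 12 = 0, and ∂_2 has invariant factor 2 > 1, so H_1 ≅ Z_2.
  H_2: rank ker ∂_2 − rank ∂_3 = (12 − 12) − 0 = 0, and there is no ∂_3, so H_2 ≅ 0.

As a check, the Euler characteristic is 7 − 18 + 12 = 1, which agrees with 1 − 0 + 0 = 1.

H_0 ≅ Z,  H_1 ≅ Z_2,  H_2 = 0.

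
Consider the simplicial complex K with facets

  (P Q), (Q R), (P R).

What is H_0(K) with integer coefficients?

K has 3 vertices, 3 edges.
rank ∂_0 = 0, rank ∂_1 = 2 ⇒ b_0 = 3 − 0 − 2 = 1; all invariant factors of ∂_1 are 1 so no torsion. So H_0 ≅ Z.

H_0 ≅ Z.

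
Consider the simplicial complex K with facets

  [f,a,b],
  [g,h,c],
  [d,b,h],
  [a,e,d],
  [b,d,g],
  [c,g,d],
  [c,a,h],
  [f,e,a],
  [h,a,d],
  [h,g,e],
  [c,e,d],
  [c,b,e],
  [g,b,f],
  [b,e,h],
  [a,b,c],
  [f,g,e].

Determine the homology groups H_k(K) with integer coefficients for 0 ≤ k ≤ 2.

Order the vertices as a < b < c < d < e < f < g < h. Listing each simplex with vertices in this order, K has dimension 2 with simplices:

  0-simplices (8): a, b, c, d, e, f, g, h
  1-simplices (24): ab, ac, ad, ae, af, ah, bc, bd, be, bf, bg, bh, cd, ce, cg, ch, de, dg, dh, ef, eg, eh, fg, gh
  2-simplices (16): abc, abf, ach, ade, adh, aef, bce, bdg, bdh, beh, bfg, cde, cdg, cgh, efg, egh

giving chain groups C_0 ≅ Z^8, C_1 ≅ Z^24, C_2 ≅ Z^16.

Boundary ∂_1: C_1 → C_0 sends each edge [p,q] (with p < q) to q − p. For instance
  ∂ce = e − c.
The resulting 8×24 matrix has rank 7, and its Smith normal form has invariant factors (1,1,1,1,1,1,1).

The boundary map ∂_2: C_2 → C_1 sends each 2-simplex [p,q,r] to [q,r] − [p,r] + [p,q]. For instance
  ∂aef = ef − af + ae,
  ∂abc = bc − ac + ab.
As a 24×16 matrix over Z this has rank 15, with invariant factors (1,1,1,1,1,1,1,1,1,1,1,1,1,1,1).

From H_k ≅ ker(∂_k) / im(∂_{k+1}) we obtain:

  H_0: rank C_0 − rank ∂_1 = 8 − 7 = 1, and the invariant factors of ∂_1 are all 1, so H_0 = Z.
  H_1: rank ker ∂_1 − rank ∂_2 = (24 − 7) − 15 = 2, and the invariant factors of ∂_2 are all 1, so H_1 = Z^2.
  H_2: rank ker ∂_2 − rank ∂_3 = (16 − 15) − 0 = 1, and there is no ∂_3, so H_2 = Z.

As a check, the Euler characteristic is 8 − 24 + 16 = 0, which agrees with 1 − 2 + 1 = 0.

H_0 ≅ Z,  H_1 ≅ Z^2,  H_2 ≅ Z.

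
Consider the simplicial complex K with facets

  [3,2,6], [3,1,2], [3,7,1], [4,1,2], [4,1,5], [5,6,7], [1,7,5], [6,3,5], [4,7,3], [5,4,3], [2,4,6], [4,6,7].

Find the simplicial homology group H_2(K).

We work with the vertex ordering 1 < 2 < 3 < 4 < 5 < 6 < 7. The simplices of K, each written with vertices in increasing order, are:

  0-simplices (7): [1], [2], [3], [4], [5], [6], [7]
  1-simplices (18): [1,2], [1,3], [1,4], [1,5], [1,7], [2,3], [2,4], [2,6], [3,4], [3,5], [3,6], [3,7], [4,5], [4,6], [4,7], [5,6], [5,7], [6,7]
  2-simplices (12): [1,2,3], [1,2,4], [1,3,7], [1,4,5], [1,5,7], [2,3,6], [2,4,6], [3,4,5], [3,4,7], [3,5,6], [4,6,7], [5,6,7]

Hence C_0 ≅ Z^7, C_1 ≅ Z^18, C_2 ≅ Z^12.

∂_1: C_1 → C_0 sends each edge [p,q] (with p < q) to q − p. For instance
  ∂[5,7] = [7] − [5].
The resulting 7×18 matrix has rank 6, and its Smith normal form has invariant factors (1,1,1,1,1,1).

Boundary ∂_2: C_2 → C_1 acts by ∂[p,q,r] = [q,r] − [p,r] + [p,q]. For instance
  ∂[4,6,7] = [6,7] − [4,7] + [4,6],
  ∂[1,5,7] = [5,7] − [1,7] + [1,5].
The resulting 18×12 matrix has rank 12, and its Smith normal form has invariant factors (1,1,1,1,1,1,1,1,1,1,1,2).

Computing H_k = (kernel of ∂_k) / (image of ∂_{k+1}):

  H_2: rank ker ∂_2 − rank ∂_3 = (12 − 12) − 0 = 0, and there is no ∂_3, so H_2 = 0.

(K is a triangulation of the real projective plane RP^2.)

H_2 = 0.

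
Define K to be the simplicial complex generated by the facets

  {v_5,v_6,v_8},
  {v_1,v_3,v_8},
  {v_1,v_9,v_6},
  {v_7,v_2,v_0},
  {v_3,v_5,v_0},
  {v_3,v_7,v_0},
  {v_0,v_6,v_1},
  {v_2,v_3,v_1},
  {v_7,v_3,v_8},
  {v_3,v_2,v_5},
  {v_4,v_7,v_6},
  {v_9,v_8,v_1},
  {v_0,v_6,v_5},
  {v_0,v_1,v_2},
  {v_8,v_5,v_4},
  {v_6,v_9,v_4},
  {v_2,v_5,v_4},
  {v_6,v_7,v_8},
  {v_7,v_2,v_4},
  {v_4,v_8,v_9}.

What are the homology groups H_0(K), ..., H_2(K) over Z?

We work with the vertex ordering v_0 < v_1 < v_2 < v_3 < v_4 < v_5 < v_6 < v_7 < v_8 < v_9. The simplices of K, each written with vertices in increasing order, are:

  0-simplices (10): [v_0], [v_1], [v_2], [v_3], [v_4], [v_5], [v_6], [v_7], [v_8], [v_9]
  1-simplices (30): (30 of them)
  2-simplices (20): (20 of them)

so the chain groups are C_0 ≅ Z^10, C_1 ≅ Z^30, C_2 ≅ Z^20.

∂_1: C_1 → C_0 maps an edge to its endpoints' difference, ∂[p,q] = q − p.
As a 10×30 matrix over Z this has rank 9, with invariant factors (1,1,1,1,1,1,1,1,1).

The boundary map ∂_2: C_2 → C_1 sends each 2-simplex [p,q,r] to [q,r] − [p,r] + [p,q]. For instance
  ∂[v_0,v_3,v_5] = [v_3,v_5] − [v_0,v_5] + [v_0,v_3],
  ∂[v_1,v_2,v_3] = [v_2,v_3] − [v_1,v_3] + [v_1,v_2].
The 30×20 boundary matrix has rank 20 and Smith normal form diag(1,1,1,1,1,1,1,1,1,1,1,1,1,1,1,1,1,1,1,2).

Computing H_k = (kernel of ∂_k) / (image of ∂_{k+1}):

  H_0: rank C_0 − rank ∂_1 = 10 − 9 = 1, and the invariant factors of ∂_1 are all 1, so H_0 = Z.
  H_1: rank ker ∂_1 − rank ∂_2 = (30 − 9) − 20 = 1, and ∂_2 has invariant factor 2 > 1, so H_1 = Z × Z/2.
  H_2: rank ker ∂_2 − rank ∂_3 = (20 − 20) − 0 = 0, and there is no ∂_3, so H_2 = 0.

As a check, the Euler characteristic is 10 − 30 + 20 = 0, which agrees with 1 − 1 + 0 = 0.

H_0 = Z,  H_1 = Z × Z/2,  H_2 = 0.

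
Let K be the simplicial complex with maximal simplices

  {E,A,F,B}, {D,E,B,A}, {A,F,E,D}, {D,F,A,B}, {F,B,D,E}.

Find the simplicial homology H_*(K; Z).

H_0 ≅ Z,  H_1 = 0,  H_2 = 0,  H_3 ≅ Z.

Fix the vertex order A < B < D < E < F and write every simplex with vertices in increasing order. Then dim K = 3 and the simplices of K are:

  0-simplices (5): A, B, D, E, F
  1-simplices (10): AB, AD, AE, AF, BD, BE, BF, DE, DF, EF
  2-simplices (10): ABD, ABE, ABF, ADE, ADF, AEF, BDE, BDF, BEF, DEF
  3-simplices (5): ABDE, ABDF, ABEF, ADEF, BDEF

giving chain groups C_0 ≅ Z^5, C_1 ≅ Z^10, C_2 ≅ Z^10, C_3 ≅ Z^5.

The boundary map ∂_1: C_1 → C_0 maps an edge to its endpoints' difference, ∂[p,q] = q − p.
The 5×10 boundary matrix has rank 4 and Smith normal form diag(1,1,1,1).

∂_2: C_2 → C_1 acts by ∂[p,q,r] = [q,r] − [p,r] + [p,q]. For instance
  ∂AEF = EF − AF + AE,
  ∂BDE = DE − BE + BD.
As a 10×10 matrix over Z this has rank 6, with invariant factors (1,1,1,1,1,1).

The boundary map ∂_3: C_3 → C_2 sends each 3-simplex σ to the alternating sum Σ_i (−1)^i (σ with its i-th vertex removed). For instance
  ∂ADEF = DEF − AEF + ADF − ADE,
  ∂ABDE = BDE − ADE + ABE − ABD.
This gives a 10×5 integer matrix of rank 4; reducing to Smith normal form yields diagonal entries (1,1,1,1).

Reading off H_k = ker ∂_k / im ∂_{k+1}:

  H_0: rank C_0 − rank ∂_1 = 5 − 4 = 1, and the invariant factors of ∂_1 are all 1, so H_0 ≅ Z.
  H_1: rank ker ∂_1 − rank ∂_2 = (10 − 4) − 6 = 0, and the invariant factors of ∂_2 are all 1, so H_1 ≅ 0.
  H_2: rank ker ∂_2 − rank ∂_3 = (10 − 6) − 4 = 0, and the invariant factors of ∂_3 are all 1, so H_2 ≅ 0.
  H_3: rank ker ∂_3 − rank ∂_4 = (5 − 4) − 0 = 1, and there is no ∂_4, so H_3 ≅ Z.

(K is a triangulation of the 3-sphere S^3.)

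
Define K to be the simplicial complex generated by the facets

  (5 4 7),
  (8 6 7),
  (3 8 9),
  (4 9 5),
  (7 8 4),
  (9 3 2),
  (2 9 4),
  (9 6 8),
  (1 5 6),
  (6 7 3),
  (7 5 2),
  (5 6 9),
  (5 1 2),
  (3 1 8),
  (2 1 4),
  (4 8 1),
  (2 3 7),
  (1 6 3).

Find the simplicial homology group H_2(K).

We work with the vertex ordering 1 < 2 < 3 < 4 < 5 < 6 < 7 < 8 < 9. The simplices of K, each written with vertices in increasing order, are:

  0-simplices (9): [1], [2], [3], [4], [5], [6], [7], [8], [9]
  1-simplices (27): (27 of them)
  2-simplices (18): [1,2,4], [1,2,5], [1,3,6], [1,3,8], [1,4,8], [1,5,6], [2,3,7], [2,3,9], [2,4,9], [2,5,7], [3,6,7], [3,8,9], [4,5,7], [4,5,9], [4,7,8], [5,6,9], [6,7,8], [6,8,9]

Hence C_0 ≅ Z^9, C_1 ≅ Z^27, C_2 ≅ Z^18.

The boundary map ∂_1: C_1 → C_0 is given by ∂[p,q] = [q] − [p].
This gives a 9×27 integer matrix of rank 8; reducing to Smith normal form yields diagonal entries (1,1,1,1,1,1,1,1).

Boundary ∂_2: C_2 → C_1 acts by ∂[p,q,r] = [q,r] − [p,r] + [p,q]. For instance
  ∂[4,5,7] = [5,7] − [4,7] + [4,5],
  ∂[1,2,5] = [2,5] − [1,5] + [1,2].
As a 27×18 matrix over Z this has rank 18, with invariant factors (1,1,1,1,1,1,1,1,1,1,1,1,1,1,1,1,1,2).

Computing H_k = (kernel of ∂_k) / (image of ∂_{k+1}):

  H_2: rank ker ∂_2 − rank ∂_3 = (18 − 18) − 0 = 0, and there is no ∂_3, so H_2 ≅ 0.

H_2 = 0.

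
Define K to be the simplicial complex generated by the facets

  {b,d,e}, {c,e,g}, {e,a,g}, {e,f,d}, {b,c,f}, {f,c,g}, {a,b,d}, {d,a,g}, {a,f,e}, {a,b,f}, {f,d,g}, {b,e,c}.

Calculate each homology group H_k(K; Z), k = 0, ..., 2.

H_0 = Z,  H_1 = Z_2,  H_2 = 0.

Order the vertices as a < b < c < d < e < f < g. Listing each simplex with vertices in this order, K has dimension 2 with simplices:

  0-simplices (7): a, b, c, d, e, f, g
  1-simplices (18): ab, ad, ae, af, ag, bc, bd, be, bf, ce, cf, cg, de, df, dg, ef, eg, fg
  2-simplices (12): abd, abf, adg, aef, aeg, bce, bcf, bde, ceg, cfg, def, dfg

giving chain groups C_0 ≅ Z^7, C_1 ≅ Z^18, C_2 ≅ Z^12.

∂_1: C_1 → C_0 is given by ∂[p,q] = [q] − [p].
As a 7×18 matrix over Z this has rank 6, with invariant factors (1,1,1,1,1,1).

The boundary map ∂_2: C_2 → C_1 acts by ∂[p,q,r] = [q,r] − [p,r] + [p,q]. For instance
  ∂aef = ef − af + ae,
  ∂abd = bd − ad + ab.
The 18×12 boundary matrix has rank 12 and Smith normal form diag(1,1,1,1,1,1,1,1,1,1,1,2).

Computing H_k = (kernel of ∂_k) / (image of ∂_{k+1}):

  H_0: rank C_0 − rank ∂_1 = 7 − 6 = 1, and the invariant factors of ∂_1 are all 1, so H_0 ≅ Z.
  H_1: rank ker ∂_1 − rank ∂_2 = (18 − 6) − 12 = 0, and ∂_2 has invariant factor 2 > 1, so H_1 ≅ Z_2.
  H_2: rank ker ∂_2 − rank ∂_3 = (12 − 12) − 0 = 0, and there is no ∂_3, so H_2 ≅ 0.

(K is a triangulation of the real projective plane RP^2.)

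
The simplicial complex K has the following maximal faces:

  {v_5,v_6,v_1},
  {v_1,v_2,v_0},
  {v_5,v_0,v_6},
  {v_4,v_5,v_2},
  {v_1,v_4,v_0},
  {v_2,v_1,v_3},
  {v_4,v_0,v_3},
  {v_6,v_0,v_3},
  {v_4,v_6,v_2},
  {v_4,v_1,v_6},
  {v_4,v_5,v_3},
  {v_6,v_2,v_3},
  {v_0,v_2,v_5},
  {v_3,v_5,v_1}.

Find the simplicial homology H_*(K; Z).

H_0 ≅ Z,  H_1 ≅ Z^2,  H_2 ≅ Z.

Take the total order v_0 < v_1 < v_2 < v_3 < v_4 < v_5 < v_6 on the vertex set. Then K (dimension 2) consists of the simplices:

  0-simplices (7): [v_0], [v_1], [v_2], [v_3], [v_4], [v_5], [v_6]
  1-simplices (21): (21 of them)
  2-simplices (14): (14 of them)

giving chain groups C_0 ≅ Z^7, C_1 ≅ Z^21, C_2 ≅ Z^14.

The boundary map ∂_1: C_1 → C_0 maps an edge to its endpoints' difference, ∂[p,q] = q − p.
The 7×21 boundary matrix has rank 6 and Smith normal form diag(1,1,1,1,1,1).

The boundary map ∂_2: C_2 → C_1 acts by ∂[p,q,r] = [q,r] − [p,r] + [p,q]. For instance
  ∂[v_1,v_2,v_3] = [v_2,v_3] − [v_1,v_3] + [v_1,v_2],
  ∂[v_0,v_2,v_5] = [v_2,v_5] − [v_0,v_5] + [v_0,v_2].
As a 21×14 matrix over Z this has rank 13, with invariant factors (1,1,1,1,1,1,1,1,1,1,1,1,1).

Computing H_k = (kernel of ∂_k) / (image of ∂_{k+1}):

  H_0: rank C_0 − rank ∂_1 = 7 − 6 = 1, and the invariant factors of ∂_1 are all 1, so H_0 = Z.
  H_1: rank ker ∂_1 − rank ∂_2 = (21 − 6) − 13 = 2, and the invariant factors of ∂_2 are all 1, so H_1 = Z^2.
  H_2: rank ker ∂_2 − rank ∂_3 = (14 − 13) − 0 = 1, and there is no ∂_3, so H_2 = Z.

(K is a triangulation of the torus T^2.)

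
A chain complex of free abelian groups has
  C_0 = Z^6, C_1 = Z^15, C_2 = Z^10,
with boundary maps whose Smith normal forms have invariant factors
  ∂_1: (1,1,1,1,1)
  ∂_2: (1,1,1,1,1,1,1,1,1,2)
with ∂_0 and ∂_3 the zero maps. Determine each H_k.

H_0: b_0 = 6 − 0 − 5 = 1; torsion from ∂_1 factors > 1: none. So H_0 = Z.
H_1: b_1 = 15 − 5 − 10 = 0; torsion from ∂_2 factors > 1: [2]. So H_1 = Z/2.
H_2: b_2 = 10 − 10 − 0 = 0; torsion from ∂_3 factors > 1: none. So H_2 = 0.

H_0 = Z,  H_1 = Z/2,  H_2 = 0.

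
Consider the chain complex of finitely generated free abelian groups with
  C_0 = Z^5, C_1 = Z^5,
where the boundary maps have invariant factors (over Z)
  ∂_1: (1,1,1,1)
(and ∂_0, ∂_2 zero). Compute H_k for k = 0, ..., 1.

H_0 = Z,  H_1 = Z.

H_0: b_0 = 5 − 0 − 4 = 1; torsion from ∂_1 factors > 1: none. So H_0 = Z.
H_1: b_1 = 5 − 4 − 0 = 1; torsion from ∂_2 factors > 1: none. So H_1 = Z.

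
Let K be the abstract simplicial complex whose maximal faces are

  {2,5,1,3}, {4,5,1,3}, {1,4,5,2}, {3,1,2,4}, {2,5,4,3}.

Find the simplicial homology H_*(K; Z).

H_0 ≅ Z,  H_1 = 0,  H_2 = 0,  H_3 ≅ Z.

Order the vertices as 1 < 2 < 3 < 4 < 5. Listing each simplex with vertices in this order, K has dimension 3 with simplices:

  0-simplices (5): [1], [2], [3], [4], [5]
  1-simplices (10): [1,2], [1,3], [1,4], [1,5], [2,3], [2,4], [2,5], [3,4], [3,5], [4,5]
  2-simplices (10): [1,2,3], [1,2,4], [1,2,5], [1,3,4], [1,3,5], [1,4,5], [2,3,4], [2,3,5], [2,4,5], [3,4,5]
  3-simplices (5): [1,2,3,4], [1,2,3,5], [1,2,4,5], [1,3,4,5], [2,3,4,5]

Hence C_0 ≅ Z^5, C_1 ≅ Z^10, C_2 ≅ Z^10, C_3 ≅ Z^5.

Boundary ∂_1: C_1 → C_0 sends each edge [p,q] (with p < q) to q − p.
The 5×10 boundary matrix has rank 4 and Smith normal form diag(1,1,1,1).

∂_2: C_2 → C_1 sends each 2-simplex [p,q,r] to [q,r] − [p,r] + [p,q]. For instance
  ∂[2,3,4] = [3,4] − [2,4] + [2,3],
  ∂[1,3,4] = [3,4] − [1,4] + [1,3].
The resulting 10×10 matrix has rank 6, and its Smith normal form has invariant factors (1,1,1,1,1,1).

The boundary map ∂_3: C_3 → C_2 sends each 3-simplex σ to the alternating sum Σ_i (−1)^i (σ with its i-th vertex removed). For instance
  ∂[1,2,4,5] = [2,4,5] − [1,4,5] + [1,2,5] − [1,2,4],
  ∂[2,3,4,5] = [3,4,5] − [2,4,5] + [2,3,5] − [2,3,4].
The 10×5 boundary matrix has rank 4 and Smith normal form diag(1,1,1,1).

Now H_k = ker ∂_k / im ∂_{k+1}, so:

  H_0: rank C_0 − rank ∂_1 = 5 − 4 = 1, and the invariant factors of ∂_1 are all 1, so H_0 ≅ Z.
  H_1: rank ker ∂_1 − rank ∂_2 = (10 − 4) − 6 = 0, and the invariant factors of ∂_2 are all 1, so H_1 ≅ 0.
  H_2: rank ker ∂_2 − rank ∂_3 = (10 − 6) − 4 = 0, and the invariant factors of ∂_3 are all 1, so H_2 ≅ 0.
  H_3: rank ker ∂_3 − rank ∂_4 = (5 − 4) − 0 = 1, and there is no ∂_4, so H_3 ≅ Z.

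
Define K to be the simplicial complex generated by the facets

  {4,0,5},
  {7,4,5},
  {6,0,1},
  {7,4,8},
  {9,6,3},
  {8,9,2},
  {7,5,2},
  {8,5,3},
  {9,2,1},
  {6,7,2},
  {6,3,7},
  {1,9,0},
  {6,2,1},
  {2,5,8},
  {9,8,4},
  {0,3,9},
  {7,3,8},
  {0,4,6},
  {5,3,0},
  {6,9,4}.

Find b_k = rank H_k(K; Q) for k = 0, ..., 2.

K has 10 vertices, 30 edges, 20 triangles.
rank ∂_0 = 0, rank ∂_1 = 9 ⇒ b_0 = 10 − 0 − 9 = 1; all invariant factors of ∂_1 are 1 so no torsion. So H_0 ≅ Z.
rank ∂_1 = 9, rank ∂_2 = 20 ⇒ b_1 = 30 − 9 − 20 = 1; ∂_2 has invariant factor(s) [2] giving torsion. So H_1 ≅ Z ⊕ Z/2Z.
rank ∂_2 = 20, rank ∂_3 = 0 ⇒ b_2 = 20 − 20 − 0 = 0. So H_2 ≅ 0.

b_0 = 1, b_1 = 1, b_2 = 0.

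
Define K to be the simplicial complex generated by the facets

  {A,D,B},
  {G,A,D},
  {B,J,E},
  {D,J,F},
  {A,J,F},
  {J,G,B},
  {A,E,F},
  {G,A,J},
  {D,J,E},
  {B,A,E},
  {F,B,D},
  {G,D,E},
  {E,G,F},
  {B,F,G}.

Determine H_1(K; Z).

We work with the vertex ordering A < B < D < E < F < G < J. The simplices of K, each written with vertices in increasing order, are:

  0-simplices (7): A, B, D, E, F, G, J
  1-simplices (21): AB, AD, AE, AF, AG, AJ, BD, BE, BF, BG, BJ, DE, DF, DG, DJ, EF, EG, EJ, FG, FJ, GJ
  2-simplices (14): ABD, ABE, ADG, AEF, AFJ, AGJ, BDF, BEJ, BFG, BGJ, DEG, DEJ, DFJ, EFG

Hence C_0 ≅ Z^7, C_1 ≅ Z^21, C_2 ≅ Z^14.

∂_1: C_1 → C_0 is given by ∂[p,q] = [q] − [p]. For instance
  ∂DF = F − D.
As a 7×21 matrix over Z this has rank 6, with invariant factors (1,1,1,1,1,1).

∂_2: C_2 → C_1 maps a triangle to the signed sum of its edges. For instance
  ∂DFJ = FJ − DJ + DF,
  ∂ADG = DG − AG + AD.
The resulting 21×14 matrix has rank 13, and its Smith normal form has invariant factors (1,1,1,1,1,1,1,1,1,1,1,1,1).

Reading off H_k = ker ∂_k / im ∂_{k+1}:

  H_1: rank ker ∂_1 − rank ∂_2 = (21 − 6) − 13 = 2, and the invariant factors of ∂_2 are all 1, so H_1 = Z^2.

(K is a triangulation of the torus T^2.)

H_1 = Z^2.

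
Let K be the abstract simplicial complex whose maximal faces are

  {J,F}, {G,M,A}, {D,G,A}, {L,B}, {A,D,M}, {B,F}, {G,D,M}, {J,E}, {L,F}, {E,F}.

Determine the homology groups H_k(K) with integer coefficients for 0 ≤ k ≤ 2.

Take the total order A < B < D < E < F < G < J < L < M on the vertex set. Then K (dimension 2) consists of the simplices:

  0-simplices (9): A, B, D, E, F, G, J, L, M
  1-simplices (12): AD, AG, AM, BF, BL, DG, DM, EF, EJ, FJ, FL, GM
  2-simplices (4): ADG, ADM, AGM, DGM

giving chain groups C_0 ≅ Z^9, C_1 ≅ Z^12, C_2 ≅ Z^4.

Boundary ∂_1: C_1 → C_0 maps an edge to its endpoints' difference, ∂[p,q] = q − p. For instance
  ∂DG = G − D.
The 9×12 boundary matrix has rank 7 and Smith normal form diag(1,1,1,1,1,1,1).

Boundary ∂_2: C_2 → C_1 maps a triangle to the signed sum of its edges. For instance
  ∂ADM = DM − AM + AD,
  ∂ADG = DG − AG + AD.
The 12×4 boundary matrix has rank 3 and Smith normal form diag(1,1,1).

Now H_k = ker ∂_k / im ∂_{k+1}, so:

  H_0: rank C_0 − rank ∂_1 = 9 − 7 = 2, and the invariant factors of ∂_1 are all 1, so H_0 ≅ Z^2.
  H_1: rank ker ∂_1 − rank ∂_2 = (12 − 7) − 3 = 2, and the invariant factors of ∂_2 are all 1, so H_1 ≅ Z^2.
  H_2: rank ker ∂_2 − rank ∂_3 = (4 − 3) − 0 = 1, and there is no ∂_3, so H_2 ≅ Z.

H_0 ≅ Z^2,  H_1 ≅ Z^2,  H_2 ≅ Z.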